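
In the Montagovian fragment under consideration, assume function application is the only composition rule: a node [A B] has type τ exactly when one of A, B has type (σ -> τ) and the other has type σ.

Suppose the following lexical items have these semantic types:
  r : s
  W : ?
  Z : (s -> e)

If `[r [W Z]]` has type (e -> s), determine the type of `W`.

((s -> e) -> (s -> (e -> s)))

[r [W Z]] is required to be (e -> s). r : s cannot yield (e -> s) as functor, so [W Z] : (s -> (e -> s)).
[W Z] is required to be (s -> (e -> s)). Z : (s -> e) cannot yield (s -> (e -> s)) as functor, so W : ((s -> e) -> (s -> (e -> s))).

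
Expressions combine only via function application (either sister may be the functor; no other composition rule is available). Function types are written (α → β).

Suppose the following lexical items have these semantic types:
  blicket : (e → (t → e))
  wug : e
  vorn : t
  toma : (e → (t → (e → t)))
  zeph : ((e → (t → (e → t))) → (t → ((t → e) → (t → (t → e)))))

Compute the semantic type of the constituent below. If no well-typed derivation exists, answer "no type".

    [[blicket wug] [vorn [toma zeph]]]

(t → (t → e))

[blicket wug]: (e → (t → e)) applied to e yields (t → e).
[toma zeph]: ((e → (t → (e → t))) → (t → ((t → e) → (t → (t → e))))) applied to (e → (t → (e → t))) yields (t → ((t → e) → (t → (t → e)))).
[vorn [toma zeph]]: (t → ((t → e) → (t → (t → e)))) applied to t yields ((t → e) → (t → (t → e))).
[[blicket wug] [vorn [toma zeph]]]: ((t → e) → (t → (t → e))) applied to (t → e) yields (t → (t → e)).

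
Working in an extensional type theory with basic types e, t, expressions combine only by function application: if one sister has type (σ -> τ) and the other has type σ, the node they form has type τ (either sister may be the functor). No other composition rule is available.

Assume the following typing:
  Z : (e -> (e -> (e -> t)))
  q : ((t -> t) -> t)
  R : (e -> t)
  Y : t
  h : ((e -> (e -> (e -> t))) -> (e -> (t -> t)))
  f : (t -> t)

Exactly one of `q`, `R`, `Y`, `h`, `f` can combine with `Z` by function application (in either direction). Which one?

h

q : ((t -> t) -> t) — no; Z wants e, and q wants (t -> t).
R : (e -> t) — no; Z wants e, and R wants e.
Y : t — no; Z wants e, and Y wants nothing (atomic).
h — combines: h : ((e -> (e -> (e -> t))) -> (e -> (t -> t))) takes Z : (e -> (e -> (e -> t))) as argument, giving (e -> (t -> t)).
f : (t -> t) — no; Z wants e, and f wants t.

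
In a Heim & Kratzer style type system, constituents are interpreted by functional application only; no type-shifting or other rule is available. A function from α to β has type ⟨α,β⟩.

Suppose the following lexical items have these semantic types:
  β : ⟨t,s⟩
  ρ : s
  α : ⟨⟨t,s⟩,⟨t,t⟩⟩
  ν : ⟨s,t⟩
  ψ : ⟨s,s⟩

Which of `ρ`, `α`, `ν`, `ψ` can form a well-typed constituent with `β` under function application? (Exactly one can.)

α

ρ : s — does not combine with β.
α — combines: α : ⟨⟨t,s⟩,⟨t,t⟩⟩ takes β : ⟨t,s⟩ as argument, giving ⟨t,t⟩.
ν : ⟨s,t⟩ — does not combine with β.
ψ : ⟨s,s⟩ — does not combine with β.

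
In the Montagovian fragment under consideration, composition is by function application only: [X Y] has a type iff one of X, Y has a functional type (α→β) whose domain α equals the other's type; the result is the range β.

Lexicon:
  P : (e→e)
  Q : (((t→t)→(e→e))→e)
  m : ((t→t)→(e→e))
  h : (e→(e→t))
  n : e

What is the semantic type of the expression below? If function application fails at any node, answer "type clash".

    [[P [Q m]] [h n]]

[Q m]: (((t→t)→(e→e))→e) applied to ((t→t)→(e→e)) yields e.
[P [Q m]]: (e→e) applied to e yields e.
[h n]: (e→(e→t)) applied to e yields (e→t).
[[P [Q m]] [h n]]: (e→t) applied to e yields t.

t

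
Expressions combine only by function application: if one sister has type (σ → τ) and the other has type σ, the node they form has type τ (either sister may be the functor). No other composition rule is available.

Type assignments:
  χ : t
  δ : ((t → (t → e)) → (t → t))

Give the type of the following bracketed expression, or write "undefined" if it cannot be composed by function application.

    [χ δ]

At [χ δ]: neither t nor ((t → (t → e)) → (t → t)) can take the other as argument; the node is ill-typed.

undefined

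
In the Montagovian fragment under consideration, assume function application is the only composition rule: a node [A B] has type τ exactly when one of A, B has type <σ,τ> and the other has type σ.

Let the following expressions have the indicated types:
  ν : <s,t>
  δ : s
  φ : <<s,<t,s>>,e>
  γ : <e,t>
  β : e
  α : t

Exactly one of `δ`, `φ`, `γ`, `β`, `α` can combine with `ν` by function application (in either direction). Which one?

δ

δ — combines: ν : <s,t> takes δ : s as argument, giving t.
φ : <<s,<t,s>>,e> — no; ν wants s, and φ wants <s,<t,s>>.
γ : <e,t> — no; ν wants s, and γ wants e.
β : e — no; ν wants s, and β wants nothing (atomic).
α : t — no; ν wants s, and α wants nothing (atomic).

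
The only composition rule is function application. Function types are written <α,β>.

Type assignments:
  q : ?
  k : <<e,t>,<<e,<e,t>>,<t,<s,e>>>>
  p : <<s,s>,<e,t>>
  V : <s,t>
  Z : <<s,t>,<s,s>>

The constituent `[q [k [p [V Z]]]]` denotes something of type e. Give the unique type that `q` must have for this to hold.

[q [k [p [V Z]]]] must have type e. The sister [k [p [V Z]]] has type <<e,<e,t>>,<t,<s,e>>>; that is not a function onto e, so q must be the functor, of type <<<e,<e,t>>,<t,<s,e>>>,e>.

<<<e,<e,t>>,<t,<s,e>>>,e>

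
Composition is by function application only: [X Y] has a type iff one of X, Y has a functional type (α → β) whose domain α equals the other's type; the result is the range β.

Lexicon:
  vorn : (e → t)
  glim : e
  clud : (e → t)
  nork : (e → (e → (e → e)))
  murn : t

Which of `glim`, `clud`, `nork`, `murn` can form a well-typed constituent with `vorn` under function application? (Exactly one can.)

glim — combines: vorn : (e → t) takes glim : e as argument, giving t.
clud : (e → t) — neither side's domain matches the other.
nork : (e → (e → (e → e))) — neither side's domain matches the other.
murn : t — neither side's domain matches the other.

glim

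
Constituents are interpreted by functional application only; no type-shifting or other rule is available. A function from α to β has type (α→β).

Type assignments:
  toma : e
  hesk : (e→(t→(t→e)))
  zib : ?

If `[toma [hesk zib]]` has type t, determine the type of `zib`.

At [toma [hesk zib]] (required: t): toma is e, which is not a function with range t; hence [hesk zib] is the functor — type (e→t).
At [hesk zib] (required: (e→t)): hesk is (e→(t→(t→e))), which is not a function with range (e→t); hence zib is the functor — type ((e→(t→(t→e)))→(e→t)).

((e→(t→(t→e)))→(e→t))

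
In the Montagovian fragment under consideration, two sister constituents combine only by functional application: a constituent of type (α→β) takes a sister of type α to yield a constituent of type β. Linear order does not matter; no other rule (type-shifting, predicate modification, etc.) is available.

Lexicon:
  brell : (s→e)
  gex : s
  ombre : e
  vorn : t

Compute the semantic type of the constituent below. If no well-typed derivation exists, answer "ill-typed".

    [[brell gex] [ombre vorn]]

[brell gex]: functor brell : (s→e), argument gex : s; result e.
[ombre vorn]: e and t cannot combine by function application — type clash.

ill-typed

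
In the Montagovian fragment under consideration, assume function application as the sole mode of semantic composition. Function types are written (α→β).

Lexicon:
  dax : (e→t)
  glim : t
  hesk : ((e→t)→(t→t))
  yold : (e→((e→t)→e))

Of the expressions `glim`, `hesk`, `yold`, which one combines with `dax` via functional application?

hesk

glim : t — does not combine with dax.
hesk — combines: hesk : ((e→t)→(t→t)) takes dax : (e→t) as argument, giving (t→t).
yold : (e→((e→t)→e)) — does not combine with dax.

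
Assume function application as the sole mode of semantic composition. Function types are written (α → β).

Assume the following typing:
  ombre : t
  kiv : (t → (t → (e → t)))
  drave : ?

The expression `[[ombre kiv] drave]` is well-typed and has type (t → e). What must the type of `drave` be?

((t → (e → t)) → (t → e))

At [[ombre kiv] drave] (required: (t → e)): [ombre kiv] is (t → (e → t)), which is not a function with range (t → e); hence drave is the functor — type ((t → (e → t)) → (t → e)).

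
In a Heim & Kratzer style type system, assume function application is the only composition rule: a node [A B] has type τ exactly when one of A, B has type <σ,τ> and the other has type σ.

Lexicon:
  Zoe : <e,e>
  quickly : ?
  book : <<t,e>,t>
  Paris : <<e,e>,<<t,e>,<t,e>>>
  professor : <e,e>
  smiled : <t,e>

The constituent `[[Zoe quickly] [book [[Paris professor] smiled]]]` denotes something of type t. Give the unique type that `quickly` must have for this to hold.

[[Zoe quickly] [book [[Paris professor] smiled]]] must have type t. The sister [book [[Paris professor] smiled]] has type t; that is not a function onto t, so [Zoe quickly] must be the functor, of type <t,t>.
[Zoe quickly] must have type <t,t>. The sister Zoe has type <e,e>; that is not a function onto <t,t>, so quickly must be the functor, of type <<e,e>,<t,t>>.

<<e,e>,<t,t>>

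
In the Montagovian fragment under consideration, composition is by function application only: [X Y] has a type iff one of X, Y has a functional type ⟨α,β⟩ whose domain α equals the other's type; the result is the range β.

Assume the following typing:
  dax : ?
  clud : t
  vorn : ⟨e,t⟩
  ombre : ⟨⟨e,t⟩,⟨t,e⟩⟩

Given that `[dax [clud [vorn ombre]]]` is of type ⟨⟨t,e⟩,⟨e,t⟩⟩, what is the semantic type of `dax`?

[dax [clud [vorn ombre]]] is required to be ⟨⟨t,e⟩,⟨e,t⟩⟩. [clud [vorn ombre]] : e cannot yield ⟨⟨t,e⟩,⟨e,t⟩⟩ as functor, so dax : ⟨e,⟨⟨t,e⟩,⟨e,t⟩⟩⟩.

⟨e,⟨⟨t,e⟩,⟨e,t⟩⟩⟩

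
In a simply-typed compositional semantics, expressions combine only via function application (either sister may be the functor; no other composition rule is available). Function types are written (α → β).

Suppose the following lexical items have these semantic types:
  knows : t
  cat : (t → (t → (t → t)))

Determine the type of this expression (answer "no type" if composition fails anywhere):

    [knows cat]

(t → (t → t))

[knows cat]: functor cat : (t → (t → (t → t))), argument knows : t; result (t → (t → t)).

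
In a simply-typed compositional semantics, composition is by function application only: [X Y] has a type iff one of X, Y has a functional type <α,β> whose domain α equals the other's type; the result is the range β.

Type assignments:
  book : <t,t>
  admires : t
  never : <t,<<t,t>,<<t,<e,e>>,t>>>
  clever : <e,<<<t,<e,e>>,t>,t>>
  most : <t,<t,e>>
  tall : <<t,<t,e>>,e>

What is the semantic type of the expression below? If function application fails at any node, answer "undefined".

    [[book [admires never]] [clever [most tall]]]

t

[admires never]: never is <t,<<t,t>,<<t,<e,e>>,t>>>, admires is t; result <<t,t>,<<t,<e,e>>,t>>.
[book [admires never]]: [admires never] is <<t,t>,<<t,<e,e>>,t>>, book is <t,t>; result <<t,<e,e>>,t>.
[most tall]: tall is <<t,<t,e>>,e>, most is <t,<t,e>>; result e.
[clever [most tall]]: clever is <e,<<<t,<e,e>>,t>,t>>, [most tall] is e; result <<<t,<e,e>>,t>,t>.
[[book [admires never]] [clever [most tall]]]: [clever [most tall]] is <<<t,<e,e>>,t>,t>, [book [admires never]] is <<t,<e,e>>,t>; result t.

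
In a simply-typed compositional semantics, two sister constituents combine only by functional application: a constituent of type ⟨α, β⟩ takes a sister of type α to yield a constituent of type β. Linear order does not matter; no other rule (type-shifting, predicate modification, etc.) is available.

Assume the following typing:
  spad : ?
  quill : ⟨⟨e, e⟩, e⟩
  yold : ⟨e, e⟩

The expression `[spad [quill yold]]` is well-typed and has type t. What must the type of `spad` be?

For [spad [quill yold]] to have type t with [quill yold] of type e, spad must be the function: spad : ⟨e, t⟩.

⟨e, t⟩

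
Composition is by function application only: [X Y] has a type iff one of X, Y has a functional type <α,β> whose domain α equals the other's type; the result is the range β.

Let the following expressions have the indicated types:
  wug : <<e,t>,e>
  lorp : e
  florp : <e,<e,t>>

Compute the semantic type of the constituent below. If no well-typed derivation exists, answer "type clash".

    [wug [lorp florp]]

At [lorp florp], florp : <e,<e,t>> takes lorp : e, giving <e,t>.
At [wug [lorp florp]], wug : <<e,t>,e> takes [lorp florp] : <e,t>, giving e.

e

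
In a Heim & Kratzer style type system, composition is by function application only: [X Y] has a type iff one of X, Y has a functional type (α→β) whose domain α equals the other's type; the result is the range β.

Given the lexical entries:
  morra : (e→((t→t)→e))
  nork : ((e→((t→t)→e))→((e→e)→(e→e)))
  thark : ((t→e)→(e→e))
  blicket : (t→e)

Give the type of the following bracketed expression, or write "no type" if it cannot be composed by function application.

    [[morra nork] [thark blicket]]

[morra nork]: ((e→((t→t)→e))→((e→e)→(e→e))) applied to (e→((t→t)→e)) yields ((e→e)→(e→e)).
[thark blicket]: ((t→e)→(e→e)) applied to (t→e) yields (e→e).
[[morra nork] [thark blicket]]: ((e→e)→(e→e)) applied to (e→e) yields (e→e).

(e→e)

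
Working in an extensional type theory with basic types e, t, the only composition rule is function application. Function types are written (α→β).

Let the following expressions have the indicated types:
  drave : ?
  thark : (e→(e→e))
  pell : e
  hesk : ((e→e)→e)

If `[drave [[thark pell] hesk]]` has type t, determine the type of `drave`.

(e→t)

For [drave [[thark pell] hesk]] to have type t with [[thark pell] hesk] of type e, drave must be the function: drave : (e→t).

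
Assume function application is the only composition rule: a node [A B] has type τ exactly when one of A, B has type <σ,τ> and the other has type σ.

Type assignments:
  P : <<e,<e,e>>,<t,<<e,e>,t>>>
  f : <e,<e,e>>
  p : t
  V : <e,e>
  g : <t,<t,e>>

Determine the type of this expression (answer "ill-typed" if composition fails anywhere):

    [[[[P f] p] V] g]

<t,e>

[P f]: P is <<e,<e,e>>,<t,<<e,e>,t>>>, f is <e,<e,e>>; result <t,<<e,e>,t>>.
[[P f] p]: [P f] is <t,<<e,e>,t>>, p is t; result <<e,e>,t>.
[[[P f] p] V]: [[P f] p] is <<e,e>,t>, V is <e,e>; result t.
[[[[P f] p] V] g]: g is <t,<t,e>>, [[[P f] p] V] is t; result <t,e>.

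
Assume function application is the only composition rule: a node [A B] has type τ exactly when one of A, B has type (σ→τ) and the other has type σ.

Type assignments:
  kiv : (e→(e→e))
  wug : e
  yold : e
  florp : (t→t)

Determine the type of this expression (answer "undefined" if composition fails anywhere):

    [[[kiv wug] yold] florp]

undefined

[kiv wug] — kiv of type (e→(e→e)) combines with wug of type e: type (e→e).
[[kiv wug] yold] — [kiv wug] of type (e→e) combines with yold of type e: type e.
[[[kiv wug] yold] florp]: e and (t→t) cannot combine by function application — type clash.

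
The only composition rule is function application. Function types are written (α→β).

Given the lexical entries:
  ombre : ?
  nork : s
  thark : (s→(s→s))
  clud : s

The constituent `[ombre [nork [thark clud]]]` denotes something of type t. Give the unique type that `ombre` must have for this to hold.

(s→t)

[ombre [nork [thark clud]]] is required to be t. [nork [thark clud]] : s cannot yield t as functor, so ombre : (s→t).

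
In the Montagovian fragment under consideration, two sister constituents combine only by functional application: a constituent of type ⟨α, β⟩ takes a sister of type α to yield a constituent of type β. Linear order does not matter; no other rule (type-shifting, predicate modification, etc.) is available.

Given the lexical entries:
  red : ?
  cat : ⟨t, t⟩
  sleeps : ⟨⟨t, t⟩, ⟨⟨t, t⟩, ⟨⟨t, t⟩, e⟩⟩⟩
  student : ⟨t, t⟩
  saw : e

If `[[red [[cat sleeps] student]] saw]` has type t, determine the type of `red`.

For [[red [[cat sleeps] student]] saw] to have type t with saw of type e, [red [[cat sleeps] student]] must be the function: [red [[cat sleeps] student]] : ⟨e, t⟩.
For [red [[cat sleeps] student]] to have type ⟨e, t⟩ with [[cat sleeps] student] of type ⟨⟨t, t⟩, e⟩, red must be the function: red : ⟨⟨⟨t, t⟩, e⟩, ⟨e, t⟩⟩.

⟨⟨⟨t, t⟩, e⟩, ⟨e, t⟩⟩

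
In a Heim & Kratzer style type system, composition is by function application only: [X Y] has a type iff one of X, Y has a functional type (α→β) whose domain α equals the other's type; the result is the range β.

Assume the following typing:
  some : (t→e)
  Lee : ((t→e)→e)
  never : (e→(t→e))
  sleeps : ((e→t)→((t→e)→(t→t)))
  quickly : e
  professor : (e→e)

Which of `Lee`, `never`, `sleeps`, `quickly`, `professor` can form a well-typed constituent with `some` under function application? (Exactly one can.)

Lee — combines: Lee : ((t→e)→e) takes some : (t→e) as argument, giving e.
never : (e→(t→e)) — no; some wants t, and never wants e.
sleeps : ((e→t)→((t→e)→(t→t))) — no; some wants t, and sleeps wants (e→t).
quickly : e — no; some wants t, and quickly wants nothing (atomic).
professor : (e→e) — no; some wants t, and professor wants e.

Lee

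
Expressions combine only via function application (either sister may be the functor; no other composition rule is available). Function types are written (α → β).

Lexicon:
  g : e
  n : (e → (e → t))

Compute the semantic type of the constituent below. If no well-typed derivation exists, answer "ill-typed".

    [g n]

(e → t)

[g n]: n is (e → (e → t)), g is e; result (e → t).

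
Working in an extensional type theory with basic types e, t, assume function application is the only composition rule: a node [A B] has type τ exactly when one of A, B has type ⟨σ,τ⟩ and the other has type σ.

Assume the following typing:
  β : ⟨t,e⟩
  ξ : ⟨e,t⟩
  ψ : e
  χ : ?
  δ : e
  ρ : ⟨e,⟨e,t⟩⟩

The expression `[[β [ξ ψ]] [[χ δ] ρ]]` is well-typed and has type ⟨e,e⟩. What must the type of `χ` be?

[[β [ξ ψ]] [[χ δ] ρ]] must have type ⟨e,e⟩. The sister [β [ξ ψ]] has type e; that is not a function onto ⟨e,e⟩, so [[χ δ] ρ] must be the functor, of type ⟨e,⟨e,e⟩⟩.
[[χ δ] ρ] must have type ⟨e,⟨e,e⟩⟩. The sister ρ has type ⟨e,⟨e,t⟩⟩; that is not a function onto ⟨e,⟨e,e⟩⟩, so [χ δ] must be the functor, of type ⟨⟨e,⟨e,t⟩⟩,⟨e,⟨e,e⟩⟩⟩.
[χ δ] must have type ⟨⟨e,⟨e,t⟩⟩,⟨e,⟨e,e⟩⟩⟩. The sister δ has type e; that is not a function onto ⟨⟨e,⟨e,t⟩⟩,⟨e,⟨e,e⟩⟩⟩, so χ must be the functor, of type ⟨e,⟨⟨e,⟨e,t⟩⟩,⟨e,⟨e,e⟩⟩⟩⟩.

⟨e,⟨⟨e,⟨e,t⟩⟩,⟨e,⟨e,e⟩⟩⟩⟩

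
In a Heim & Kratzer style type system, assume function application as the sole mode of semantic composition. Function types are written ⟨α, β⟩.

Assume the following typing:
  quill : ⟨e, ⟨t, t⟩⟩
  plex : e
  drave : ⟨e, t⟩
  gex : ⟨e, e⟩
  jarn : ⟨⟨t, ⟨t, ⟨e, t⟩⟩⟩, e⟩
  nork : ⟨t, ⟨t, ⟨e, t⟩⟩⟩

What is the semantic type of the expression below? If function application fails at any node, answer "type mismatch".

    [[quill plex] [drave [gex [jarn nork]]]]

At [quill plex], quill : ⟨e, ⟨t, t⟩⟩ takes plex : e, giving ⟨t, t⟩.
At [jarn nork], jarn : ⟨⟨t, ⟨t, ⟨e, t⟩⟩⟩, e⟩ takes nork : ⟨t, ⟨t, ⟨e, t⟩⟩⟩, giving e.
At [gex [jarn nork]], gex : ⟨e, e⟩ takes [jarn nork] : e, giving e.
At [drave [gex [jarn nork]]], drave : ⟨e, t⟩ takes [gex [jarn nork]] : e, giving t.
At [[quill plex] [drave [gex [jarn nork]]]], [quill plex] : ⟨t, t⟩ takes [drave [gex [jarn nork]]] : t, giving t.

t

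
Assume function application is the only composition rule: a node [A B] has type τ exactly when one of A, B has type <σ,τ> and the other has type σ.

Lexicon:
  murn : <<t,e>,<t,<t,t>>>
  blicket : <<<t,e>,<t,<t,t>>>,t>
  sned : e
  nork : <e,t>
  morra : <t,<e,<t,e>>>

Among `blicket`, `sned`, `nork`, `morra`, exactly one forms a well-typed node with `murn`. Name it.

blicket — combines: blicket : <<<t,e>,<t,<t,t>>>,t> takes murn : <<t,e>,<t,<t,t>>> as argument, giving t.
sned : e — no; murn wants <t,e>, and sned wants nothing (atomic).
nork : <e,t> — no; murn wants <t,e>, and nork wants e.
morra : <t,<e,<t,e>>> — no; murn wants <t,e>, and morra wants t.

blicket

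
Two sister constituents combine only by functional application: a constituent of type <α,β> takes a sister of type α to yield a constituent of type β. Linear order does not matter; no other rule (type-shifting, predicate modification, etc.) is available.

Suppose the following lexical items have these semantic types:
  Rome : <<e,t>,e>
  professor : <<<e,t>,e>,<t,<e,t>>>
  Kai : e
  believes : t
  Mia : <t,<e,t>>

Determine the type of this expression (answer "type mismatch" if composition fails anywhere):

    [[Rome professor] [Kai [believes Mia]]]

[Rome professor]: <<<e,t>,e>,<t,<e,t>>> applied to <<e,t>,e> yields <t,<e,t>>.
[believes Mia]: <t,<e,t>> applied to t yields <e,t>.
[Kai [believes Mia]]: <e,t> applied to e yields t.
[[Rome professor] [Kai [believes Mia]]]: <t,<e,t>> applied to t yields <e,t>.

<e,t>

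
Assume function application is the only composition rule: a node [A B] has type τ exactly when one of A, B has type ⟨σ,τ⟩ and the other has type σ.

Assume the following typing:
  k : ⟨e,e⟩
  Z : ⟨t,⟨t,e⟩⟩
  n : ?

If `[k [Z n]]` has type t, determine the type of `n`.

⟨⟨t,⟨t,e⟩⟩,⟨⟨e,e⟩,t⟩⟩

For [k [Z n]] to have type t with k of type ⟨e,e⟩, [Z n] must be the function: [Z n] : ⟨⟨e,e⟩,t⟩.
For [Z n] to have type ⟨⟨e,e⟩,t⟩ with Z of type ⟨t,⟨t,e⟩⟩, n must be the function: n : ⟨⟨t,⟨t,e⟩⟩,⟨⟨e,e⟩,t⟩⟩.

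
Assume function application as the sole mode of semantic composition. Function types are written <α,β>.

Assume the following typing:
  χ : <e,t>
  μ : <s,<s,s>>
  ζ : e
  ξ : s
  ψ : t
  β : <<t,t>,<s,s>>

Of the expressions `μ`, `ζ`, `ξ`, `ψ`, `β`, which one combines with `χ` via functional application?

μ : <s,<s,s>> — neither side's domain matches the other.
ζ — combines: χ : <e,t> takes ζ : e as argument, giving t.
ξ : s — neither side's domain matches the other.
ψ : t — neither side's domain matches the other.
β : <<t,t>,<s,s>> — neither side's domain matches the other.

ζ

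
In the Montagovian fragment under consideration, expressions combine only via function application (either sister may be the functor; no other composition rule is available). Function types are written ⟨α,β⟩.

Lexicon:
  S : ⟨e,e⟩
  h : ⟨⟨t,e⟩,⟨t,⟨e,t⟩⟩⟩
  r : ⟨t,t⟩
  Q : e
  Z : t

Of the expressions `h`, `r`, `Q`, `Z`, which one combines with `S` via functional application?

h : ⟨⟨t,e⟩,⟨t,⟨e,t⟩⟩⟩ — does not combine with S.
r : ⟨t,t⟩ — does not combine with S.
Q — combines: S : ⟨e,e⟩ takes Q : e as argument, giving e.
Z : t — does not combine with S.

Q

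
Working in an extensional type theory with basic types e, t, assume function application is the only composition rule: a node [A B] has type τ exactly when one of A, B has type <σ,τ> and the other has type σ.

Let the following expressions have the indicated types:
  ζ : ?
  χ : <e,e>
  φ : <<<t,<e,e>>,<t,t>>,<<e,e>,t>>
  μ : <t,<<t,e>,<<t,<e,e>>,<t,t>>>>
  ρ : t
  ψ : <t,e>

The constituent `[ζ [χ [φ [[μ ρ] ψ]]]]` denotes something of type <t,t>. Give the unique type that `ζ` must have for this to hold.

<t,<t,t>>

For [ζ [χ [φ [[μ ρ] ψ]]]] to have type <t,t> with [χ [φ [[μ ρ] ψ]]] of type t, ζ must be the function: ζ : <t,<t,t>>.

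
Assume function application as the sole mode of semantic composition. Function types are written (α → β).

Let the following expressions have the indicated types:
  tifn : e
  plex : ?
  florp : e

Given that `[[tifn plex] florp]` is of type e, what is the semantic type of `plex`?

(e → (e → e))

For [[tifn plex] florp] to have type e with florp of type e, [tifn plex] must be the function: [tifn plex] : (e → e).
For [tifn plex] to have type (e → e) with tifn of type e, plex must be the function: plex : (e → (e → e)).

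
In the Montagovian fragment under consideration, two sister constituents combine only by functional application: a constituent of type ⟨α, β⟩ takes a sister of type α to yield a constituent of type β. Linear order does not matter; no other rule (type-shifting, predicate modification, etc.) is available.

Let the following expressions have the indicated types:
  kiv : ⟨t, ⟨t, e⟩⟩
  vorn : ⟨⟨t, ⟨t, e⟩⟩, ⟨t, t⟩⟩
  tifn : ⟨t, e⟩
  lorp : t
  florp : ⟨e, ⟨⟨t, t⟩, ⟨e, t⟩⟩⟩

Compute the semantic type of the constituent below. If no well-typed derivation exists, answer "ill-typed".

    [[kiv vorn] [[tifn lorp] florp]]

⟨e, t⟩

[kiv vorn]: functor vorn : ⟨⟨t, ⟨t, e⟩⟩, ⟨t, t⟩⟩, argument kiv : ⟨t, ⟨t, e⟩⟩; result ⟨t, t⟩.
[tifn lorp]: functor tifn : ⟨t, e⟩, argument lorp : t; result e.
[[tifn lorp] florp]: functor florp : ⟨e, ⟨⟨t, t⟩, ⟨e, t⟩⟩⟩, argument [tifn lorp] : e; result ⟨⟨t, t⟩, ⟨e, t⟩⟩.
[[kiv vorn] [[tifn lorp] florp]]: functor [[tifn lorp] florp] : ⟨⟨t, t⟩, ⟨e, t⟩⟩, argument [kiv vorn] : ⟨t, t⟩; result ⟨e, t⟩.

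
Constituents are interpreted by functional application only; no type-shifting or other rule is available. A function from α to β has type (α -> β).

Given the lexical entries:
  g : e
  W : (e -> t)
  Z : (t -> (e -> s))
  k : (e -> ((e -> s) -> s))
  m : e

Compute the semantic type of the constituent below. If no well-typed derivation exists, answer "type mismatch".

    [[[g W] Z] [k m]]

[g W]: (e -> t) applied to e yields t.
[[g W] Z]: (t -> (e -> s)) applied to t yields (e -> s).
[k m]: (e -> ((e -> s) -> s)) applied to e yields ((e -> s) -> s).
[[[g W] Z] [k m]]: ((e -> s) -> s) applied to (e -> s) yields s.

s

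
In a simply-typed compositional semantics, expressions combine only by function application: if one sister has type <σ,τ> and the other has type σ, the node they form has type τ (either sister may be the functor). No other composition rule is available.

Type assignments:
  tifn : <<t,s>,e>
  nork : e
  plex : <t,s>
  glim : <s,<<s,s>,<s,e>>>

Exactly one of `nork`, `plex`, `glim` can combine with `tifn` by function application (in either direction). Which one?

plex

nork : e — no; tifn wants <t,s>, and nork wants nothing (atomic).
plex — combines: tifn : <<t,s>,e> takes plex : <t,s> as argument, giving e.
glim : <s,<<s,s>,<s,e>>> — no; tifn wants <t,s>, and glim wants s.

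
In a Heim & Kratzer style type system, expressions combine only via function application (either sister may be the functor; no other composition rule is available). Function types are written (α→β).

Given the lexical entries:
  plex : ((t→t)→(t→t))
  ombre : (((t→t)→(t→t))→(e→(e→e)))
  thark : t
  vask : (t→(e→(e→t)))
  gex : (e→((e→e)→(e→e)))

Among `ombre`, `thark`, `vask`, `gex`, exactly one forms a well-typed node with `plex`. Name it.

ombre

ombre — combines: ombre : (((t→t)→(t→t))→(e→(e→e))) takes plex : ((t→t)→(t→t)) as argument, giving (e→(e→e)).
thark : t — plex needs (t→t); thark needs nothing (atomic); neither fits.
vask : (t→(e→(e→t))) — plex needs (t→t); vask needs t; neither fits.
gex : (e→((e→e)→(e→e))) — plex needs (t→t); gex needs e; neither fits.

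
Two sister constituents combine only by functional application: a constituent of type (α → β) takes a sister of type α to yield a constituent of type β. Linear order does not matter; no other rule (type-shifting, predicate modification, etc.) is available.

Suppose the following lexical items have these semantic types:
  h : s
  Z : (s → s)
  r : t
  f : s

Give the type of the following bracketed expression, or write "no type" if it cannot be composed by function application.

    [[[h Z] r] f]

[h Z]: Z is (s → s), h is s; result s.
At [[h Z] r]: neither s nor t can take the other as argument; the node is ill-typed.

no type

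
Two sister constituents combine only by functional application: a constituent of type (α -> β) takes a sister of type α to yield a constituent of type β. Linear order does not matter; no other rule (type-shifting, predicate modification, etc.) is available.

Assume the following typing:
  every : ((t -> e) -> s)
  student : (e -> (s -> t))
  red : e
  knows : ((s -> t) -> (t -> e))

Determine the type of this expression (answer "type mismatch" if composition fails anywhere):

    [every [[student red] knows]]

At [student red], student : (e -> (s -> t)) takes red : e, giving (s -> t).
At [[student red] knows], knows : ((s -> t) -> (t -> e)) takes [student red] : (s -> t), giving (t -> e).
At [every [[student red] knows]], every : ((t -> e) -> s) takes [[student red] knows] : (t -> e), giving s.

s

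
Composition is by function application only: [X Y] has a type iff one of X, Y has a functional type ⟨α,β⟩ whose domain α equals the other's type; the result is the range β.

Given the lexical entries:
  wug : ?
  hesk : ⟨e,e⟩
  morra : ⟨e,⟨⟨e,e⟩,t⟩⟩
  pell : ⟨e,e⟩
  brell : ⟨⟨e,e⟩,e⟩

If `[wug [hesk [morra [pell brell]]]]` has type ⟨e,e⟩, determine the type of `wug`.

[wug [hesk [morra [pell brell]]]] is required to be ⟨e,e⟩. [hesk [morra [pell brell]]] : t cannot yield ⟨e,e⟩ as functor, so wug : ⟨t,⟨e,e⟩⟩.

⟨t,⟨e,e⟩⟩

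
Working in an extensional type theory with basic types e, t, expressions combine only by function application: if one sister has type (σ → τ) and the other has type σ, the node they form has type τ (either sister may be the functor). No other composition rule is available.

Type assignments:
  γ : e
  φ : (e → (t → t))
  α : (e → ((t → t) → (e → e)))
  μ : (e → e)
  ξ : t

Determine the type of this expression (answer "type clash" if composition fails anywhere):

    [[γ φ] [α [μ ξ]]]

At [γ φ], φ : (e → (t → t)) takes γ : e, giving (t → t).
At [μ ξ]: neither (e → e) nor t can take the other as argument; the node is ill-typed.

type clash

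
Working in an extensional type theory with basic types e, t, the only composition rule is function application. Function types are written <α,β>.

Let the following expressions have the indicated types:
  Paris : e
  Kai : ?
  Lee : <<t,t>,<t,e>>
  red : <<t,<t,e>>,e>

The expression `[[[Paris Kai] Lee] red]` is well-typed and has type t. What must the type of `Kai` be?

<e,<<<t,t>,<t,e>>,<<<t,<t,e>>,e>,t>>>

[[[Paris Kai] Lee] red] must have type t. The sister red has type <<t,<t,e>>,e>; that is not a function onto t, so [[Paris Kai] Lee] must be the functor, of type <<<t,<t,e>>,e>,t>.
[[Paris Kai] Lee] must have type <<<t,<t,e>>,e>,t>. The sister Lee has type <<t,t>,<t,e>>; that is not a function onto <<<t,<t,e>>,e>,t>, so [Paris Kai] must be the functor, of type <<<t,t>,<t,e>>,<<<t,<t,e>>,e>,t>>.
[Paris Kai] must have type <<<t,t>,<t,e>>,<<<t,<t,e>>,e>,t>>. The sister Paris has type e; that is not a function onto <<<t,t>,<t,e>>,<<<t,<t,e>>,e>,t>>, so Kai must be the functor, of type <e,<<<t,t>,<t,e>>,<<<t,<t,e>>,e>,t>>>.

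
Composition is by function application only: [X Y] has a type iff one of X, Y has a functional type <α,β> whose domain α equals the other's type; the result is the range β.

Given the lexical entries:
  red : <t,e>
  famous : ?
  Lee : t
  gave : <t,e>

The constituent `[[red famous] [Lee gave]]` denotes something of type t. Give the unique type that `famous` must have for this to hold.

<<t,e>,<e,t>>

[[red famous] [Lee gave]] must have type t. The sister [Lee gave] has type e; that is not a function onto t, so [red famous] must be the functor, of type <e,t>.
[red famous] must have type <e,t>. The sister red has type <t,e>; that is not a function onto <e,t>, so famous must be the functor, of type <<t,e>,<e,t>>.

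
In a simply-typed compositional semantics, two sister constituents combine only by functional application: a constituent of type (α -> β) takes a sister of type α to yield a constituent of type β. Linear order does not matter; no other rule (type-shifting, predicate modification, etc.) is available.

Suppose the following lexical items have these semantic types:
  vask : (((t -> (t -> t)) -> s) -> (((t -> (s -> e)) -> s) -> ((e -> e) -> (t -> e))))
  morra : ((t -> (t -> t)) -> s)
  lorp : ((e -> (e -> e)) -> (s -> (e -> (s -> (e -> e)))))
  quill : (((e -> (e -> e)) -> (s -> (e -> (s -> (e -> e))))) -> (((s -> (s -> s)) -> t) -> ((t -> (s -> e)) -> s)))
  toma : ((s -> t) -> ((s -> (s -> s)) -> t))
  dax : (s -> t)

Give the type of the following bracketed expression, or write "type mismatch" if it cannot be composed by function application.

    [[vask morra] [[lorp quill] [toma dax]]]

((e -> e) -> (t -> e))

[vask morra] — vask of type (((t -> (t -> t)) -> s) -> (((t -> (s -> e)) -> s) -> ((e -> e) -> (t -> e)))) combines with morra of type ((t -> (t -> t)) -> s): type (((t -> (s -> e)) -> s) -> ((e -> e) -> (t -> e))).
[lorp quill] — quill of type (((e -> (e -> e)) -> (s -> (e -> (s -> (e -> e))))) -> (((s -> (s -> s)) -> t) -> ((t -> (s -> e)) -> s))) combines with lorp of type ((e -> (e -> e)) -> (s -> (e -> (s -> (e -> e))))): type (((s -> (s -> s)) -> t) -> ((t -> (s -> e)) -> s)).
[toma dax] — toma of type ((s -> t) -> ((s -> (s -> s)) -> t)) combines with dax of type (s -> t): type ((s -> (s -> s)) -> t).
[[lorp quill] [toma dax]] — [lorp quill] of type (((s -> (s -> s)) -> t) -> ((t -> (s -> e)) -> s)) combines with [toma dax] of type ((s -> (s -> s)) -> t): type ((t -> (s -> e)) -> s).
[[vask morra] [[lorp quill] [toma dax]]] — [vask morra] of type (((t -> (s -> e)) -> s) -> ((e -> e) -> (t -> e))) combines with [[lorp quill] [toma dax]] of type ((t -> (s -> e)) -> s): type ((e -> e) -> (t -> e)).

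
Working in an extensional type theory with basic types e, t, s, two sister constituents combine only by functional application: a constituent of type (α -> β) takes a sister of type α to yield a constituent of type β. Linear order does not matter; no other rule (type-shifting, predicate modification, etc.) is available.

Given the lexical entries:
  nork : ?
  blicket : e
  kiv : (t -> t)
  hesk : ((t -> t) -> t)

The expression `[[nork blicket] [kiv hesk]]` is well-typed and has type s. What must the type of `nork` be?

[[nork blicket] [kiv hesk]] must have type s. The sister [kiv hesk] has type t; that is not a function onto s, so [nork blicket] must be the functor, of type (t -> s).
[nork blicket] must have type (t -> s). The sister blicket has type e; that is not a function onto (t -> s), so nork must be the functor, of type (e -> (t -> s)).

(e -> (t -> s))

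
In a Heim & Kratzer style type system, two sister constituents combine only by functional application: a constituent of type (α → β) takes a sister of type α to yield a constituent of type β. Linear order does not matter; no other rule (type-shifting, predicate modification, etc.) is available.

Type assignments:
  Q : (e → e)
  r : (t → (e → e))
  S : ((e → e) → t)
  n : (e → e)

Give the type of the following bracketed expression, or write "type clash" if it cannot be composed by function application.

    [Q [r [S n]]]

At [S n], S : ((e → e) → t) takes n : (e → e), giving t.
At [r [S n]], r : (t → (e → e)) takes [S n] : t, giving (e → e).
[Q [r [S n]]]: (e → e) and (e → e) cannot combine by function application — type clash.

type clash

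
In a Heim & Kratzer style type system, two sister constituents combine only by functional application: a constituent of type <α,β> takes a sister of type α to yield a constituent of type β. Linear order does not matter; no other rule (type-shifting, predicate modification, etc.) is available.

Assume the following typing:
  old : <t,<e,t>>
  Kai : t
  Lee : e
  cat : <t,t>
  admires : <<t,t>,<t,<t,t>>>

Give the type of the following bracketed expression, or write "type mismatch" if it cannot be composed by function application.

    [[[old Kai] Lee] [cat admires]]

<t,t>

[old Kai]: functor old : <t,<e,t>>, argument Kai : t; result <e,t>.
[[old Kai] Lee]: functor [old Kai] : <e,t>, argument Lee : e; result t.
[cat admires]: functor admires : <<t,t>,<t,<t,t>>>, argument cat : <t,t>; result <t,<t,t>>.
[[[old Kai] Lee] [cat admires]]: functor [cat admires] : <t,<t,t>>, argument [[old Kai] Lee] : t; result <t,t>.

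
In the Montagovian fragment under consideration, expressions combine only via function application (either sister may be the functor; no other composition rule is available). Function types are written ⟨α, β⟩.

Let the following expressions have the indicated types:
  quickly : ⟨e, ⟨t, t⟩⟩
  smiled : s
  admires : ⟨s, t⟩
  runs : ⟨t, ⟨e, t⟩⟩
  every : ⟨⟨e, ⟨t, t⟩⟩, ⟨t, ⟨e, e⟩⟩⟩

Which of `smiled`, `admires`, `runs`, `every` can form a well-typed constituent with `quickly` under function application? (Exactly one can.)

every

smiled : s — no; quickly wants e, and smiled wants nothing (atomic).
admires : ⟨s, t⟩ — no; quickly wants e, and admires wants s.
runs : ⟨t, ⟨e, t⟩⟩ — no; quickly wants e, and runs wants t.
every — combines: every : ⟨⟨e, ⟨t, t⟩⟩, ⟨t, ⟨e, e⟩⟩⟩ takes quickly : ⟨e, ⟨t, t⟩⟩ as argument, giving ⟨t, ⟨e, e⟩⟩.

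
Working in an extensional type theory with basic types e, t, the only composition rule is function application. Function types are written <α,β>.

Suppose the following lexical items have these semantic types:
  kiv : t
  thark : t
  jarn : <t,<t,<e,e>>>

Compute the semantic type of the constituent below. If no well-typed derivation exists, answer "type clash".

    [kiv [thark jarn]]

<e,e>

[thark jarn]: functor jarn : <t,<t,<e,e>>>, argument thark : t; result <t,<e,e>>.
[kiv [thark jarn]]: functor [thark jarn] : <t,<e,e>>, argument kiv : t; result <e,e>.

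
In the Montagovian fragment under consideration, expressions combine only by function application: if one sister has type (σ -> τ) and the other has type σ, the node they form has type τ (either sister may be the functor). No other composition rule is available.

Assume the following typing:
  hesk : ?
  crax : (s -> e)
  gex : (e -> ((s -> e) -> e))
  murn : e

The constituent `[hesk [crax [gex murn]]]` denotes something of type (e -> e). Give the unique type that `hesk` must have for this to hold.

(e -> (e -> e))

[hesk [crax [gex murn]]] is required to be (e -> e). [crax [gex murn]] : e cannot yield (e -> e) as functor, so hesk : (e -> (e -> e)).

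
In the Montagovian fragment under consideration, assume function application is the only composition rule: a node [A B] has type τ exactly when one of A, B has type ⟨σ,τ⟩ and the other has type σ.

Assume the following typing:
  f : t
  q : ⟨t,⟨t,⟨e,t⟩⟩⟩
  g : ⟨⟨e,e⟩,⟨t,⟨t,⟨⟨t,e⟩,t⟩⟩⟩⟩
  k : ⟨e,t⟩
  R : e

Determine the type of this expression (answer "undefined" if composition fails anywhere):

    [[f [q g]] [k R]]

At [q g]: neither ⟨t,⟨t,⟨e,t⟩⟩⟩ nor ⟨⟨e,e⟩,⟨t,⟨t,⟨⟨t,e⟩,t⟩⟩⟩⟩ can take the other as argument; the node is ill-typed.

undefined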